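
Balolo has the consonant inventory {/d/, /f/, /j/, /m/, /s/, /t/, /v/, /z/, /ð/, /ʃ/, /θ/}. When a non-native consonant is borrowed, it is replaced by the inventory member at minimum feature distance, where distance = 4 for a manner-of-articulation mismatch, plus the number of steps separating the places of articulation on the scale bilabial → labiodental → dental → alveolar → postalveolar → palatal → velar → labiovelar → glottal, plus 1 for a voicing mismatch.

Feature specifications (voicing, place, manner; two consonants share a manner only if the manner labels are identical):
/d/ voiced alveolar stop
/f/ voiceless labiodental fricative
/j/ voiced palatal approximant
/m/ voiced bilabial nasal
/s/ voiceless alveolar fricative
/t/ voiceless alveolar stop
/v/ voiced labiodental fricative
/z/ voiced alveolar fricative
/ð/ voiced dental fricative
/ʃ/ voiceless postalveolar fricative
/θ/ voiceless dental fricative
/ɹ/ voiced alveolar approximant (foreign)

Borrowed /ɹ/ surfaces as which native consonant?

j

/j/ is closest: same manner (approximant), place distance 2 (alveolar→palatal), same voicing; total 2. Next closest is /d/ at distance 4.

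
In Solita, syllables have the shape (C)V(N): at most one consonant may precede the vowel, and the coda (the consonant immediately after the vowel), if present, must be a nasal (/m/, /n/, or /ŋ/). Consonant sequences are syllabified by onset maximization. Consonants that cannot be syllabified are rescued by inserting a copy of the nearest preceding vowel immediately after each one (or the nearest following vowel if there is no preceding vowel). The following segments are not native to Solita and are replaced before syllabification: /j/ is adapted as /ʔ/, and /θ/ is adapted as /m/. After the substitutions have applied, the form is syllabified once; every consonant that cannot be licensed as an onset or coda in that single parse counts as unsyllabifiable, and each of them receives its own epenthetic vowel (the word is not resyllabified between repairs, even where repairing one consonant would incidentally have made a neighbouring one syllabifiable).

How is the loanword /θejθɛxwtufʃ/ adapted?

Substitution: /θ/ → /m/, /j/ → /ʔ/, giving /meʔmɛxwtufʃ/.
Syllabifying with onset maximization leaves /ʔ/, /x/, /w/, /f/, /ʃ/ stranded (only a nasal (/m/, /n/, or /ŋ/) is licensed in coda position; onsets are limited to one consonant).
Inserting the epenthetic vowel yields /ʔ/ → /ʔe/, /x/ → /xɛ/, /w/ → /wɛ/, /f/ → /fu/, /ʃ/ → /ʃu/.

meʔemɛxɛwɛtufuʃu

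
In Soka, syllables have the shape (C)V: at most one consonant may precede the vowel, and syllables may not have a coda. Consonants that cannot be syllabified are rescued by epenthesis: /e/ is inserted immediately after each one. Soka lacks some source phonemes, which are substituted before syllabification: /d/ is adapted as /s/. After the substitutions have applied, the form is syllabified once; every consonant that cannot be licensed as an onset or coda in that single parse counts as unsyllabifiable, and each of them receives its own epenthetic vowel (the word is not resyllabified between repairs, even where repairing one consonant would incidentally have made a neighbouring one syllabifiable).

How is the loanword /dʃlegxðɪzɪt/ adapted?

seʃelegexeðɪzɪte

Substitution: /d/ → /s/, giving /sʃlegxðɪzɪt/.
Under (C)V, the unsyllabifiable consonants are /s/, /ʃ/, /g/, /x/, /t/ (no codas are permitted; onsets are limited to one consonant).
Inserting the epenthetic vowel yields /s/ → /se/, /ʃ/ → /ʃe/, /g/ → /ge/, /x/ → /xe/, /t/ → /te/.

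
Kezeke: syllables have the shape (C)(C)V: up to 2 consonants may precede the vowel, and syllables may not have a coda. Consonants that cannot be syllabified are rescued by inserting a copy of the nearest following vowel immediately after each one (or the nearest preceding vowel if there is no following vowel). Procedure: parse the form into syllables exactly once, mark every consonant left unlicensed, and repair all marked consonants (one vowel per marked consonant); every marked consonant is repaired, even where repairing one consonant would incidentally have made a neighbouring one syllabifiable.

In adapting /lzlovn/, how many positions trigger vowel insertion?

3

The unsyllabifiable consonants are /l/, /v/, /n/; each receives one epenthetic vowel.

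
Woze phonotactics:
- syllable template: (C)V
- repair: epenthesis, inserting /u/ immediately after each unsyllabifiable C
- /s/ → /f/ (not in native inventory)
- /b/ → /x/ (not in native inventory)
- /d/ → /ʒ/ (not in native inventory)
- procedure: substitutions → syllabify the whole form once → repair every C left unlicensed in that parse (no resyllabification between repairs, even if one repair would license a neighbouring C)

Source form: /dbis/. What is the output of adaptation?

ʒuxifu

Substitution: /d/ → /ʒ/, /b/ → /x/, /s/ → /f/, giving /ʒxif/.
The consonants /ʒ/, /f/ cannot be parsed into a legal (C)V syllable (no codas are permitted; onsets are limited to one consonant).
Each unlicensed consonant becomes the onset of a new syllable: /ʒ/ → /ʒu/, /f/ → /fu/.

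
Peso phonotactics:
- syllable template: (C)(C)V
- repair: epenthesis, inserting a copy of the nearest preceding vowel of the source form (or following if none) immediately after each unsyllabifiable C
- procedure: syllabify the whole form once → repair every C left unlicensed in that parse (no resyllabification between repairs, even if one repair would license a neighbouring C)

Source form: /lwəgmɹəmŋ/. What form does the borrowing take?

lwəgəmɹəməŋə

The consonants /g/, /m/, /ŋ/ cannot be parsed into a legal (C)(C)V syllable (no codas are permitted; onsets may contain at most 2 consonants).
Each unlicensed consonant becomes the onset of a new syllable: /g/ → /gə/, /m/ → /mə/, /ŋ/ → /ŋə/.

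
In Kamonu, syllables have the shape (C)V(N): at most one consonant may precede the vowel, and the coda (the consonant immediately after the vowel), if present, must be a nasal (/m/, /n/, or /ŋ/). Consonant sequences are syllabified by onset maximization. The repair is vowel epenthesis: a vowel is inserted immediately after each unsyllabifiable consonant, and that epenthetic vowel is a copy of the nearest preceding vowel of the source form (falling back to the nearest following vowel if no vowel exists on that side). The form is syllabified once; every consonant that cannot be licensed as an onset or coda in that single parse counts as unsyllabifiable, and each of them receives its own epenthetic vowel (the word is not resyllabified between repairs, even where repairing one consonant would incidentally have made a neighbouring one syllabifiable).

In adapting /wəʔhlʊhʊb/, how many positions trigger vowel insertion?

The unsyllabifiable consonants are /ʔ/, /h/, /b/; each receives one epenthetic vowel.

3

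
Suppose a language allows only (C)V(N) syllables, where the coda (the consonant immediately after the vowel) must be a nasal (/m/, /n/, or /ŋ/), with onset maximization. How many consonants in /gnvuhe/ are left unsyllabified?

2

The consonants /g/, /n/ cannot be parsed into a legal (C)V(N) syllable (only a nasal (/m/, /n/, or /ŋ/) is licensed in coda position; onsets are limited to one consonant).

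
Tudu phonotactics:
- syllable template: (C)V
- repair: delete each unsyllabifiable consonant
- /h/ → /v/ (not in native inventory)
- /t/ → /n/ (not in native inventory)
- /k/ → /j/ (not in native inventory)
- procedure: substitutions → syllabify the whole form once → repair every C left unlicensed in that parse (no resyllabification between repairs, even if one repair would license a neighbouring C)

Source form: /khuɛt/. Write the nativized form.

Substitution: /k/ → /j/, /h/ → /v/, /t/ → /n/, giving /jvuɛn/.
The consonants /j/, /n/ cannot be parsed into a legal (C)V syllable (no codas are permitted; onsets are limited to one consonant).
Deleting the stranded consonants removes /j/, /n/.

vuɛ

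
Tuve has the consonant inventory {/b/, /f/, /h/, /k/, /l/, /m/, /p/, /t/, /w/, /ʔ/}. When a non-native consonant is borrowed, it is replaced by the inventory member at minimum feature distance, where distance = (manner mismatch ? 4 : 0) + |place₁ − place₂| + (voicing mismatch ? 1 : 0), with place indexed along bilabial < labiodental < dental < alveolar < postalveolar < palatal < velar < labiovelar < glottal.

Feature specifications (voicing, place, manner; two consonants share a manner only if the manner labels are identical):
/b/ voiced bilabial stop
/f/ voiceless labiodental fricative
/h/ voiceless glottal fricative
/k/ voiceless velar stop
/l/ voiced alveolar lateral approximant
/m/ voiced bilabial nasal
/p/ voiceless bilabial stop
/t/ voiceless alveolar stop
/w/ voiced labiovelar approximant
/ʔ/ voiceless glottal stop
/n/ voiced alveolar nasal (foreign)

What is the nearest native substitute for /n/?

m

/m/ is closest: same manner (nasal), place distance 3 (alveolar→bilabial), same voicing; total 3. Next closest is /l/ at distance 4.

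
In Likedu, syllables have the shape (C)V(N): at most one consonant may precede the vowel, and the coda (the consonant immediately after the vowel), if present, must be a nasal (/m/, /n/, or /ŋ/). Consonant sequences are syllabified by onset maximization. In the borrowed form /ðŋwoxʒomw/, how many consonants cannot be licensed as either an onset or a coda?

The consonants /ð/, /ŋ/, /x/, /w/ cannot be parsed into a legal (C)V(N) syllable (only a nasal (/m/, /n/, or /ŋ/) is licensed in coda position; onsets are limited to one consonant).

4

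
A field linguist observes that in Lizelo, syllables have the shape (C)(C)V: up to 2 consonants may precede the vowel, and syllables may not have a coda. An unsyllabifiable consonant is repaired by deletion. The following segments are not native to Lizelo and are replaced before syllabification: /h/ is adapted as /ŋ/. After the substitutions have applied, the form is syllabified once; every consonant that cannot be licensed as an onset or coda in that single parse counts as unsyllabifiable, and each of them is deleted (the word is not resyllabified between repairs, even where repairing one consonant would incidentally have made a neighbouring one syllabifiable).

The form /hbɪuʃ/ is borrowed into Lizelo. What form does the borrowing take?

Substitution: /h/ → /ŋ/, giving /ŋbɪuʃ/.
Under (C)(C)V, the unsyllabifiable consonants are /ʃ/ (no codas are permitted; onsets may contain at most 2 consonants).
Deletion applies to /ʃ/.

ŋbɪu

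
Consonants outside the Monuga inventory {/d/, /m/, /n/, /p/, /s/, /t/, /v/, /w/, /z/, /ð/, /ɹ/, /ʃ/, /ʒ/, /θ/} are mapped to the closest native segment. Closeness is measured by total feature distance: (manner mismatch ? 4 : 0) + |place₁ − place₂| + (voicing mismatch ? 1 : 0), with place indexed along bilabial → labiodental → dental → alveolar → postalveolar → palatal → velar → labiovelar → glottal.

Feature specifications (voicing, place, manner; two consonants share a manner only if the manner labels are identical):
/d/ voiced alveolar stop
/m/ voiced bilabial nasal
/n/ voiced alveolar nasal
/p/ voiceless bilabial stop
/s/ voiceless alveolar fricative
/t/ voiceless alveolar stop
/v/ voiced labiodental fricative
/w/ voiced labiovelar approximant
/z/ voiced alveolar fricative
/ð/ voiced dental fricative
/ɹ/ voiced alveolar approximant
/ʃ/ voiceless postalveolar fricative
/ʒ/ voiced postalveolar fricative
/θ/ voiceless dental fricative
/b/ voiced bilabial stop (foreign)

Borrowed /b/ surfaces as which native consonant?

/p/ is closest: same manner (stop), place distance 0 (bilabial→bilabial), voicing differs (+1); total 1. Next closest is /d/ at distance 3.

p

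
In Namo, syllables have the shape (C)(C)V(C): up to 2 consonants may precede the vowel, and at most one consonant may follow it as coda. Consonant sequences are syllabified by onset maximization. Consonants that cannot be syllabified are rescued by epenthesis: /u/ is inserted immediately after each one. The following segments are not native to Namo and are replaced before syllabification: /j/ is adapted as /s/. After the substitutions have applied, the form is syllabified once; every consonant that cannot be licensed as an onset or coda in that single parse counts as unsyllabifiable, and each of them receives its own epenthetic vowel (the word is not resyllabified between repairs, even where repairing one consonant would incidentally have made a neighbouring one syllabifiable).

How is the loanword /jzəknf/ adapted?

szəknufu

Substitution: /j/ → /s/, giving /szəknf/.
Syllabifying with onset maximization leaves /n/, /f/ stranded (at most one coda consonant is licensed; onsets may contain at most 2 consonants).
Inserting the epenthetic vowel yields /n/ → /nu/, /f/ → /fu/.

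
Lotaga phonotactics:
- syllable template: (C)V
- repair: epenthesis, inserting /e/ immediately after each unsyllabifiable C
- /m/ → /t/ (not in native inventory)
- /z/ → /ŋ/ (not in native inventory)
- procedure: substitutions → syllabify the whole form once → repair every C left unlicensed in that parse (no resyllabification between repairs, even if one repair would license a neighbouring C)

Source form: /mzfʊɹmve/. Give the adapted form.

Substitution: /m/ → /t/, /z/ → /ŋ/, giving /tŋfʊɹtve/.
Under (C)V, the unsyllabifiable consonants are /t/, /ŋ/, /ɹ/, /t/ (no codas are permitted; onsets are limited to one consonant).
Epenthesis after each stranded consonant: /t/ → /te/, /ŋ/ → /ŋe/, /ɹ/ → /ɹe/, /t/ → /te/.

teŋefʊɹeteve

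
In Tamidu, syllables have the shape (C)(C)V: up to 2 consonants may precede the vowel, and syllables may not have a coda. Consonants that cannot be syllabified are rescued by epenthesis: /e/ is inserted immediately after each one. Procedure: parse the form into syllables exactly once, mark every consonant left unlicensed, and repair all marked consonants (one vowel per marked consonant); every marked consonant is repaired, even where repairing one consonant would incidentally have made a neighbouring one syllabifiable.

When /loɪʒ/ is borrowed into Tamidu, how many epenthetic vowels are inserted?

1

The unsyllabifiable consonants are /ʒ/; each receives one epenthetic vowel.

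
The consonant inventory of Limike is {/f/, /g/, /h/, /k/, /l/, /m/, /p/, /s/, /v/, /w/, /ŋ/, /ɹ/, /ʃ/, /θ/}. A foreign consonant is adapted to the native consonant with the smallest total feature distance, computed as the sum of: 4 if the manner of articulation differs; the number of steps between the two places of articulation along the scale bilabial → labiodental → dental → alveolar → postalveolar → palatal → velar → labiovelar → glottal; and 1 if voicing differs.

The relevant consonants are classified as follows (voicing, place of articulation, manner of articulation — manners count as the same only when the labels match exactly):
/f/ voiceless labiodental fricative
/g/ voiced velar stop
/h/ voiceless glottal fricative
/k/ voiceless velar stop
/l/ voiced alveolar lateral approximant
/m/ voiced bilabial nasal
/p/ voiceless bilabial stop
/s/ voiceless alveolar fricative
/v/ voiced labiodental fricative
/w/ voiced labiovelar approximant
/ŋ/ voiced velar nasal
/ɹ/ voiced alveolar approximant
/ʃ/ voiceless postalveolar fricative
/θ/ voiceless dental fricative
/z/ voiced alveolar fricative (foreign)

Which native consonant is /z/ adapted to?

/s/ is closest: same manner (fricative), place distance 0 (alveolar→alveolar), voicing differs (+1); total 1. Next closest is /v/ at distance 2.

s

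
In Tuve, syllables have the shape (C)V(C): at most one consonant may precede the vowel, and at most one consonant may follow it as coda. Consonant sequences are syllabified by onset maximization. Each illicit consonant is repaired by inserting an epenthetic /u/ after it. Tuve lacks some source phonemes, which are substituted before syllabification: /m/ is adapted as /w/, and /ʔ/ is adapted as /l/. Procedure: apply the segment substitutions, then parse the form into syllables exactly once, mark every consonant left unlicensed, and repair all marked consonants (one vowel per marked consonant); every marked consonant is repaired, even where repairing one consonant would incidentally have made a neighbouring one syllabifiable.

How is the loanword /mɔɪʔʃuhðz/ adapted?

wɔɪlʃuhðuzu

Substitution: /m/ → /w/, /ʔ/ → /l/, giving /wɔɪlʃuhðz/.
Under (C)V(C), the unsyllabifiable consonants are /ð/, /z/ (at most one coda consonant is licensed; onsets are limited to one consonant).
Inserting the epenthetic vowel yields /ð/ → /ðu/, /z/ → /zu/.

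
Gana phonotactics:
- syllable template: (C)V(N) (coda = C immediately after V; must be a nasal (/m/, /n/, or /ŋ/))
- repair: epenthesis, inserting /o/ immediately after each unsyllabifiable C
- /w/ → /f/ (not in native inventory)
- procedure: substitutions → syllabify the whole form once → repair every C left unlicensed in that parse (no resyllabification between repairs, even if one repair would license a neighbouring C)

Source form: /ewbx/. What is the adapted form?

efoboxo

Substitution: /w/ → /f/, giving /efbx/.
The consonants /f/, /b/, /x/ cannot be parsed into a legal (C)V(N) syllable (only a nasal (/m/, /n/, or /ŋ/) is licensed in coda position; onsets are limited to one consonant).
Epenthesis after each stranded consonant: /f/ → /fo/, /b/ → /bo/, /x/ → /xo/.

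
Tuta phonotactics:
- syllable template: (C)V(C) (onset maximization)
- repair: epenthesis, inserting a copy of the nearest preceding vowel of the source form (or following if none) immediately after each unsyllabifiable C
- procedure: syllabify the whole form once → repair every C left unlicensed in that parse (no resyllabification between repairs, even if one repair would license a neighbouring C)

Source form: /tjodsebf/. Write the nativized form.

tojodsebfe

Under (C)V(C), the unsyllabifiable consonants are /t/, /f/ (at most one coda consonant is licensed; onsets are limited to one consonant).
Inserting the epenthetic vowel yields /t/ → /to/, /f/ → /fe/.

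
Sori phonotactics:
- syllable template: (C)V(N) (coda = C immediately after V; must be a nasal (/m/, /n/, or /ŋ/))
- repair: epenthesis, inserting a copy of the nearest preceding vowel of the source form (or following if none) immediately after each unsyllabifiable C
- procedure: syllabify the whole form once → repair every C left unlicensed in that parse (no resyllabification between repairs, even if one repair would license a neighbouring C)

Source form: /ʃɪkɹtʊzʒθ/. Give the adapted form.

The consonants /k/, /ɹ/, /z/, /ʒ/, /θ/ cannot be parsed into a legal (C)V(N) syllable (only a nasal (/m/, /n/, or /ŋ/) is licensed in coda position; onsets are limited to one consonant).
Each unlicensed consonant becomes the onset of a new syllable: /k/ → /kɪ/, /ɹ/ → /ɹɪ/, /z/ → /zʊ/, /ʒ/ → /ʒʊ/, /θ/ → /θʊ/.

ʃɪkɪɹɪtʊzʊʒʊθʊ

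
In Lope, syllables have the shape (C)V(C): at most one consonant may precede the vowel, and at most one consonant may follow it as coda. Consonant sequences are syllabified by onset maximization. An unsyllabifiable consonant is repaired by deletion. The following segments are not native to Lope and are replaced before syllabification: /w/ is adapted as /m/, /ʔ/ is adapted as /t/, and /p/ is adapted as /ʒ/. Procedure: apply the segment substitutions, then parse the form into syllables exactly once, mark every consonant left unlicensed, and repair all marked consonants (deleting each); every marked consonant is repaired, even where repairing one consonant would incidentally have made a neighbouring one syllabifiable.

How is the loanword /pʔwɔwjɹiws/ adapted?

mɔmɹim

Substitution: /p/ → /ʒ/, /ʔ/ → /t/, /w/ → /m/, giving /ʒtmɔmjɹims/.
Syllabifying with onset maximization leaves /ʒ/, /t/, /j/, /s/ stranded (at most one coda consonant is licensed; onsets are limited to one consonant).
Each unlicensed consonant is deleted: /ʒ/, /t/, /j/, /s/.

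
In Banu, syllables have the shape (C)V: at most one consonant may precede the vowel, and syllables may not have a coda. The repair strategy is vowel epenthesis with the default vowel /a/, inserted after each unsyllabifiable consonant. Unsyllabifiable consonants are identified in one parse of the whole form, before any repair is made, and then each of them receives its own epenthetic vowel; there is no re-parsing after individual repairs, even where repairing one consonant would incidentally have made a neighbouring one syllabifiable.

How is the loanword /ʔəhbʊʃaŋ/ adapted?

The consonants /h/, /ŋ/ cannot be parsed into a legal (C)V syllable (no codas are permitted; onsets are limited to one consonant).
Each unlicensed consonant becomes the onset of a new syllable: /h/ → /ha/, /ŋ/ → /ŋa/.

ʔəhabʊʃaŋa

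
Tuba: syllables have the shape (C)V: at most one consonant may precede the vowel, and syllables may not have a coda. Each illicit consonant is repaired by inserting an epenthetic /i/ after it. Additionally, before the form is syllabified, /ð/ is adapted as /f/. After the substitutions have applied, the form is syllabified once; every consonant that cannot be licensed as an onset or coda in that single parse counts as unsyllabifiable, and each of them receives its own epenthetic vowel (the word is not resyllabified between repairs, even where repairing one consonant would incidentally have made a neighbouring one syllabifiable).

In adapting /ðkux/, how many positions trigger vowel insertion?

2

After substitution the input is /fkux/.
The unsyllabifiable consonants are /f/, /x/; each receives one epenthetic vowel.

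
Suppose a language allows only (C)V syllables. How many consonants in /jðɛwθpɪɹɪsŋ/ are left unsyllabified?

5

Syllabifying with onset maximization leaves /j/, /w/, /θ/, /s/, /ŋ/ stranded (no codas are permitted; onsets are limited to one consonant).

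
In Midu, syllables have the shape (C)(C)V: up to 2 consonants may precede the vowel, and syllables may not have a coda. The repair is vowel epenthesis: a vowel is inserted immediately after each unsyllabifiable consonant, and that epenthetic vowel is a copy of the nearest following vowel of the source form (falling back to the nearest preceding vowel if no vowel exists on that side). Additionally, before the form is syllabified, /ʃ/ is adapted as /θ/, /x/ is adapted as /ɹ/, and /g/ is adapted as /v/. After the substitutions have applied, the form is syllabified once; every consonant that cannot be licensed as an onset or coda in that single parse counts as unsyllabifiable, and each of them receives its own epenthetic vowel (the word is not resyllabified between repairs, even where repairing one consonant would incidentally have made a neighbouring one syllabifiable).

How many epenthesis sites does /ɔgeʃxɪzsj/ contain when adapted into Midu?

After substitution the input is /ɔveθɹɪzsj/.
The unsyllabifiable consonants are /z/, /s/, /j/; each receives one epenthetic vowel.

3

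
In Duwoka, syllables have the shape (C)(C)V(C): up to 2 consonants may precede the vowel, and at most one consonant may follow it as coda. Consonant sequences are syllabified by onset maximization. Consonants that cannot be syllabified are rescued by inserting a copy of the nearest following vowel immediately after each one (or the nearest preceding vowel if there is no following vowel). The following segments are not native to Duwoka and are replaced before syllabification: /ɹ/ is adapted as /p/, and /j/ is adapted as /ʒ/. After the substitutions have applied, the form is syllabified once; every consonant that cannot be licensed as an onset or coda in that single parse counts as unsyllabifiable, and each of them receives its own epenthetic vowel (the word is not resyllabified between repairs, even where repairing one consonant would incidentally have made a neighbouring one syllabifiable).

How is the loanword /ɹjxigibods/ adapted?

piʒxigibodso

Substitution: /ɹ/ → /p/, /j/ → /ʒ/, giving /pʒxigibods/.
The consonants /p/, /s/ cannot be parsed into a legal (C)(C)V(C) syllable (at most one coda consonant is licensed; onsets may contain at most 2 consonants).
Inserting the epenthetic vowel yields /p/ → /pi/, /s/ → /so/.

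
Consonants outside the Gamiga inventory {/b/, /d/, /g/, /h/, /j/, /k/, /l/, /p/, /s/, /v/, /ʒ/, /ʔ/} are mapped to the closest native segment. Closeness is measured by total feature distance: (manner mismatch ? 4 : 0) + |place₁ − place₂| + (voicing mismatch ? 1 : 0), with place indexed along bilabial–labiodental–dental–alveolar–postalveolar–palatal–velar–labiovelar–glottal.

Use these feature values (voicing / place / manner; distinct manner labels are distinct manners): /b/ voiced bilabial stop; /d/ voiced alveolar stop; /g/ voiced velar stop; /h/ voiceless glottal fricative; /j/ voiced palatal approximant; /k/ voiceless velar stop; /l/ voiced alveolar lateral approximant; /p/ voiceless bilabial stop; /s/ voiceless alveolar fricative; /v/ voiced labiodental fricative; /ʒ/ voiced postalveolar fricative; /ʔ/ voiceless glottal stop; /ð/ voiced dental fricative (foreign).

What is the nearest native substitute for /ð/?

v

/v/ is closest: same manner (fricative), place distance 1 (dental→labiodental), same voicing; total 1. Next closest is /s/ at distance 2.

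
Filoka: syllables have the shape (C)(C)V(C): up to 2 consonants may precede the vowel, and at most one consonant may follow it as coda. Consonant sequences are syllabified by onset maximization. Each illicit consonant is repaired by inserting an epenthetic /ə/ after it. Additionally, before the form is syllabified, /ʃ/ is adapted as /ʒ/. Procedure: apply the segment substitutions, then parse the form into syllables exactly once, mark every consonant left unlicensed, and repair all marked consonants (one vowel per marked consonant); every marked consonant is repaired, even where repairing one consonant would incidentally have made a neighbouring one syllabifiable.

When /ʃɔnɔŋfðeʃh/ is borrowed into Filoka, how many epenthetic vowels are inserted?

After substitution the input is /ʒɔnɔŋfðeʒh/.
The unsyllabifiable consonants are /h/; each receives one epenthetic vowel.

1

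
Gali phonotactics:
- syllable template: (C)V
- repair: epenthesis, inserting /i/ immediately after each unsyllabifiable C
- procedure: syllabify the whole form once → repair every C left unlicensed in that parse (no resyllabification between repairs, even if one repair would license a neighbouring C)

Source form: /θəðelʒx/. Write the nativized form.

The consonants /l/, /ʒ/, /x/ cannot be parsed into a legal (C)V syllable (no codas are permitted; onsets are limited to one consonant).
Inserting the epenthetic vowel yields /l/ → /li/, /ʒ/ → /ʒi/, /x/ → /xi/.

θəðeliʒixi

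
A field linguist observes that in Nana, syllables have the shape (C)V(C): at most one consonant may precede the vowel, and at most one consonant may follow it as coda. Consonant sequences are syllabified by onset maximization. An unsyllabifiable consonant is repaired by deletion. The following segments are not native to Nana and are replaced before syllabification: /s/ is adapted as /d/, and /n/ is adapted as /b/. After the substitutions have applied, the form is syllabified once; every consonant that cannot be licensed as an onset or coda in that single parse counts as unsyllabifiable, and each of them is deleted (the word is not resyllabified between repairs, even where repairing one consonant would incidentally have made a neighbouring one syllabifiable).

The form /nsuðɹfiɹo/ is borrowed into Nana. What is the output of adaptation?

duðfiɹo

Substitution: /n/ → /b/, /s/ → /d/, giving /bduðɹfiɹo/.
Under (C)V(C), the unsyllabifiable consonants are /b/, /ɹ/ (at most one coda consonant is licensed; onsets are limited to one consonant).
Each unlicensed consonant is deleted: /b/, /ɹ/.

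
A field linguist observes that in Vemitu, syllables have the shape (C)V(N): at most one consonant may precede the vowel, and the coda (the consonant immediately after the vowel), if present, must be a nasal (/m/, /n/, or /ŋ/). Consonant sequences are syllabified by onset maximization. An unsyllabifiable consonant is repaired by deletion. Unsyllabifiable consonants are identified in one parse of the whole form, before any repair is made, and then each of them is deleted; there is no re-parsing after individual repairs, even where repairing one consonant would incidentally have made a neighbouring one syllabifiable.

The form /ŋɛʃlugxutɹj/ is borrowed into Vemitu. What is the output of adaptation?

Syllabifying with onset maximization leaves /ʃ/, /g/, /t/, /ɹ/, /j/ stranded (only a nasal (/m/, /n/, or /ŋ/) is licensed in coda position; onsets are limited to one consonant).
Each unlicensed consonant is deleted: /ʃ/, /g/, /t/, /ɹ/, /j/.

ŋɛluxu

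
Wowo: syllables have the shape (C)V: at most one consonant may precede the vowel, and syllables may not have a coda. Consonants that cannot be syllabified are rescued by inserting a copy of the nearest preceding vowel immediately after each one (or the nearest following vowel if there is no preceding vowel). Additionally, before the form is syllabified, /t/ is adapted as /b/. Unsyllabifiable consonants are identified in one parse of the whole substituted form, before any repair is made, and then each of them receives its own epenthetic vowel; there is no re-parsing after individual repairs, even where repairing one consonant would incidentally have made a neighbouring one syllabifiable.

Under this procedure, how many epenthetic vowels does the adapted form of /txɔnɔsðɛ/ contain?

After substitution the input is /bxɔnɔsðɛ/.
The unsyllabifiable consonants are /b/, /s/; each receives one epenthetic vowel.

2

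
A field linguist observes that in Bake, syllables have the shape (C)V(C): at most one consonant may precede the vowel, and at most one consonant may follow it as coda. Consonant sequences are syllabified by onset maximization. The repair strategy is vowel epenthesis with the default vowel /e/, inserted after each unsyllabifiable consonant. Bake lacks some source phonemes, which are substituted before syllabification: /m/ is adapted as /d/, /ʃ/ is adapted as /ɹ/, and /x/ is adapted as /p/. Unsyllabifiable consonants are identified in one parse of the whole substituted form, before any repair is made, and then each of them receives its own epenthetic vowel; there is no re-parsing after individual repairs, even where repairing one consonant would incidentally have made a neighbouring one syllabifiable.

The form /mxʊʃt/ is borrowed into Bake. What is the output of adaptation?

Substitution: /m/ → /d/, /x/ → /p/, /ʃ/ → /ɹ/, giving /dpʊɹt/.
The consonants /d/, /t/ cannot be parsed into a legal (C)V(C) syllable (at most one coda consonant is licensed; onsets are limited to one consonant).
Inserting the epenthetic vowel yields /d/ → /de/, /t/ → /te/.

depʊɹte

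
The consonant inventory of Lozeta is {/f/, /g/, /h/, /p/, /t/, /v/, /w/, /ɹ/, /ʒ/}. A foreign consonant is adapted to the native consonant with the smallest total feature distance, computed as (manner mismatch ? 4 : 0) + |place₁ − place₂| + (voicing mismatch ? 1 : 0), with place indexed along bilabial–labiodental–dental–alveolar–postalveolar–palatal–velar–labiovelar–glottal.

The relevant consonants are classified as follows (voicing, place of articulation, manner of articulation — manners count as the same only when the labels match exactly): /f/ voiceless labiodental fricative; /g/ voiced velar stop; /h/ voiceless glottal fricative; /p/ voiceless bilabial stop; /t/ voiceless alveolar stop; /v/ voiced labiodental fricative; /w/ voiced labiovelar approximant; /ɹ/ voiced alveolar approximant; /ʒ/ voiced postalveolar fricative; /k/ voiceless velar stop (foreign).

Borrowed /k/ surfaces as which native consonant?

g

/g/ is closest: same manner (stop), place distance 0 (velar→velar), voicing differs (+1); total 1. Next closest is /t/ at distance 3.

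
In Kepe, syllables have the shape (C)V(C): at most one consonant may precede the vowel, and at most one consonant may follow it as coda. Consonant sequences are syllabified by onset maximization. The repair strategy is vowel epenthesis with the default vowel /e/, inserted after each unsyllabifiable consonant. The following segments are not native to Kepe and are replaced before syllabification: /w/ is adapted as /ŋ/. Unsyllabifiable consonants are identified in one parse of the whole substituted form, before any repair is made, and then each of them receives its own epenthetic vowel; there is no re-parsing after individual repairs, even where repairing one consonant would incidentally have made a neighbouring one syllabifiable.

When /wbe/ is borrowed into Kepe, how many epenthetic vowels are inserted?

1

After substitution the input is /ŋbe/.
The unsyllabifiable consonants are /ŋ/; each receives one epenthetic vowel.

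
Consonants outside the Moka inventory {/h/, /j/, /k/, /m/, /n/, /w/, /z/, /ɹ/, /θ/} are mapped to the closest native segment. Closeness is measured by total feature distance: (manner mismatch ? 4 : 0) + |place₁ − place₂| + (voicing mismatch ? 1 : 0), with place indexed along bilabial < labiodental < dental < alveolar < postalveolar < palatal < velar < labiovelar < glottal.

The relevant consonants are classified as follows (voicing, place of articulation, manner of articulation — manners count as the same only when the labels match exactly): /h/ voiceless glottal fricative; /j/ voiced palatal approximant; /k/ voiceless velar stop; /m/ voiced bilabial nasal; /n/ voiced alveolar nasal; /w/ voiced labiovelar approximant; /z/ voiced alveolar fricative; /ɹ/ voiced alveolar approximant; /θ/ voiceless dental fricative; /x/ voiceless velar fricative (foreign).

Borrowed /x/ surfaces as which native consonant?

h

/h/ is closest: same manner (fricative), place distance 2 (velar→glottal), same voicing; total 2. Next closest is /k/ at distance 4.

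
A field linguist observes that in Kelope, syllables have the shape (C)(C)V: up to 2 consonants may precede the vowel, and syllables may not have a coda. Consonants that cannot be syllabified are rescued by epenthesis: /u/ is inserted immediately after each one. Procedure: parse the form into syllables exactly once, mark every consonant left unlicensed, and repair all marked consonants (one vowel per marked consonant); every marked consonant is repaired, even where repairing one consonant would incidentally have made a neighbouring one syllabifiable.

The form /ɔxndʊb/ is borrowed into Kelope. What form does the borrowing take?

Syllabifying with onset maximization leaves /x/, /b/ stranded (no codas are permitted; onsets may contain at most 2 consonants).
Inserting the epenthetic vowel yields /x/ → /xu/, /b/ → /bu/.

ɔxundʊbu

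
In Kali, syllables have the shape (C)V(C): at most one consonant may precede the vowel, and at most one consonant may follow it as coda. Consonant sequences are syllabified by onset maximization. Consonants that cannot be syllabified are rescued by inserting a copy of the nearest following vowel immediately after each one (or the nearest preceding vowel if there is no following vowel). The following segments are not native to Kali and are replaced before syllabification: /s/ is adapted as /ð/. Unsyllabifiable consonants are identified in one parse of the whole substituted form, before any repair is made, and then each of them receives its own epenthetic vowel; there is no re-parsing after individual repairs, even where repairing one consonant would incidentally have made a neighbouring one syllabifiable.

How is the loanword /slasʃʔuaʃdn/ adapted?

Substitution: /s/ → /ð/, giving /ðlaðʃʔuaʃdn/.
Syllabifying with onset maximization leaves /ð/, /ʃ/, /d/, /n/ stranded (at most one coda consonant is licensed; onsets are limited to one consonant).
Inserting the epenthetic vowel yields /ð/ → /ða/, /ʃ/ → /ʃu/, /d/ → /da/, /n/ → /na/.

ðalaðʃuʔuaʃdana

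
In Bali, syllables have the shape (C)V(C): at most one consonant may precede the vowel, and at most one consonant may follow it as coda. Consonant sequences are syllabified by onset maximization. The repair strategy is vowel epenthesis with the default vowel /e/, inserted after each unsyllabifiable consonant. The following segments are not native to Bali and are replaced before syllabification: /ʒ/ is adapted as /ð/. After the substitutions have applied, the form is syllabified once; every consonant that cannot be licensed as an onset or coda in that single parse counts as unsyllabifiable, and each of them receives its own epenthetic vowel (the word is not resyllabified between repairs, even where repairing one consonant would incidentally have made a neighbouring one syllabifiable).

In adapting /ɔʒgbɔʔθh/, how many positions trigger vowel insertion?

3

After substitution the input is /ɔðgbɔʔθh/.
The unsyllabifiable consonants are /g/, /θ/, /h/; each receives one epenthetic vowel.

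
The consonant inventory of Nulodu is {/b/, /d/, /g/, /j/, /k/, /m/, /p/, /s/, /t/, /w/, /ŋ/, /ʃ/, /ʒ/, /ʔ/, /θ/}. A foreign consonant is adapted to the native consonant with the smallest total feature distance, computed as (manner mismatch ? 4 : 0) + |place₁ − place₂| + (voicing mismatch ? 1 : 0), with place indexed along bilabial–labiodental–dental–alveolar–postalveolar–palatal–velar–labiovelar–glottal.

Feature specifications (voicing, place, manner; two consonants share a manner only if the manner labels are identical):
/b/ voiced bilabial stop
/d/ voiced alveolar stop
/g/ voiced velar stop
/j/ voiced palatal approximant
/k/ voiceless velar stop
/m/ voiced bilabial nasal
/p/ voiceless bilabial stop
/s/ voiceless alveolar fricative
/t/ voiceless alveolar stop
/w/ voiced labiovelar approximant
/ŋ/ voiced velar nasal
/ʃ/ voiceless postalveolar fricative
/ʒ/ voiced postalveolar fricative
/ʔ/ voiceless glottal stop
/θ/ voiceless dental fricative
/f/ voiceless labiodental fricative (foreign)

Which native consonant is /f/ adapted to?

θ

/θ/ is closest: same manner (fricative), place distance 1 (labiodental→dental), same voicing; total 1. Next closest is /s/ at distance 2.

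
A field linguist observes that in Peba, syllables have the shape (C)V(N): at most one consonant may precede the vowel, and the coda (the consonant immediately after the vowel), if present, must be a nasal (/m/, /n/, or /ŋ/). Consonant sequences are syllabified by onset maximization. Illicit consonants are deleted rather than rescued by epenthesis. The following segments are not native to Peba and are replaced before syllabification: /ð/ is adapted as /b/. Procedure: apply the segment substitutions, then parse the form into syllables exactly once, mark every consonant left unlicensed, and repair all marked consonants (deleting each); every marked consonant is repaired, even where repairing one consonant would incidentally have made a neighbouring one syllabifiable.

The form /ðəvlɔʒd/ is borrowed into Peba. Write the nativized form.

bəlɔ

Substitution: /ð/ → /b/, giving /bəvlɔʒd/.
The consonants /v/, /ʒ/, /d/ cannot be parsed into a legal (C)V(N) syllable (only a nasal (/m/, /n/, or /ŋ/) is licensed in coda position; onsets are limited to one consonant).
Each unlicensed consonant is deleted: /v/, /ʒ/, /d/.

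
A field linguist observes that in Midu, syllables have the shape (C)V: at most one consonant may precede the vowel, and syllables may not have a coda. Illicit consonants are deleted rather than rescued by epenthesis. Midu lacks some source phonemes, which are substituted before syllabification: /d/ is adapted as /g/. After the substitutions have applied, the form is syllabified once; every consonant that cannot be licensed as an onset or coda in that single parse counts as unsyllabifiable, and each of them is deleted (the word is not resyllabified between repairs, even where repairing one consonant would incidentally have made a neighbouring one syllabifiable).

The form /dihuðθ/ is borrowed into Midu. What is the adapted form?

gihu

Substitution: /d/ → /g/, giving /gihuðθ/.
The consonants /ð/, /θ/ cannot be parsed into a legal (C)V syllable (no codas are permitted; onsets are limited to one consonant).
Deleting the stranded consonants removes /ð/, /θ/.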